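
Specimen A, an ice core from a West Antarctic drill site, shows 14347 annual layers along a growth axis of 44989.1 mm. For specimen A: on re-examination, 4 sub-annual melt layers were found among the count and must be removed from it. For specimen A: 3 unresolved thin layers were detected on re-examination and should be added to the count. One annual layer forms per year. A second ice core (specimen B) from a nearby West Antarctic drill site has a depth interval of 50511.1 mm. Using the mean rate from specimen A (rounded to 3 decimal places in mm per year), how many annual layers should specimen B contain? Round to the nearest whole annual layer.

Specimen A: true annual layer count = 14347 − 4 + 3 = 14346.
A: Mean rate = 44989.1 mm / 14346 years ≈ 3.136 mm/yr.
Specimen B: 50511.1 mm / 3.136 mm per year = 16106.86 years ≈ 16107 annual layers.

16107 annual layers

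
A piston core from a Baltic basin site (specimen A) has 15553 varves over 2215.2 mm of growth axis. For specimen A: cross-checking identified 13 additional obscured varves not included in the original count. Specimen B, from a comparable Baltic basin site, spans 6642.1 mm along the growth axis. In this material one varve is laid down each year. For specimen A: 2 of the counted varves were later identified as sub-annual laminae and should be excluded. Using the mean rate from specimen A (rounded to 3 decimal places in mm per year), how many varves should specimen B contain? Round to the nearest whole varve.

Specimen A: after corrections the count is 15553 − 2 + 13 = 15564 varves.
A: 2215.2 mm over 15564 years gives 2215.2 / 15564 ≈ 0.142 mm/yr.
Specimen B: 6642.1 mm / 0.142 mm per year = 46775.35 years ≈ 46775 varves.

46775 varves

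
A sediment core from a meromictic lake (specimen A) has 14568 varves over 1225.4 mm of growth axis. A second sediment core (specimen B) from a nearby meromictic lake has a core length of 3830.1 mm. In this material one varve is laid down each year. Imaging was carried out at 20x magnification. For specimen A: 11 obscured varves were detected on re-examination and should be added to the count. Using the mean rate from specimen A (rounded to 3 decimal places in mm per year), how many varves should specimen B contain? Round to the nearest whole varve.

Specimen A: correcting the raw count gives 14568 + 11 = 14579 true varves.
A: Mean rate = 1225.4 mm / 14579 years ≈ 0.084 mm/yr.
For B, 3830.1 / 0.084 = 45596.43 years ≈ 45596 varves.

45596 varves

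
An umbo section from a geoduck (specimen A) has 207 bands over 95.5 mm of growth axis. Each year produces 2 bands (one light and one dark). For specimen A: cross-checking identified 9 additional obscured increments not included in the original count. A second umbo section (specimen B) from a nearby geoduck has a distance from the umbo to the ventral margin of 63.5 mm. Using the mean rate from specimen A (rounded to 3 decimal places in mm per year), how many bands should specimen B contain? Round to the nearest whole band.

Specimen A: correcting the raw count gives 207 + 9 = 216 true bands.
Specimen A: dividing by 2 bands per year: 216 / 2 = 108 years.
A: 95.5 mm over 108 years gives 95.5 / 108 ≈ 0.884 mm per year.
For B, 63.5 / 0.884 = 71.83 years; at 2 bands per year that is 71.83 × 2 ≈ 144 bands.

144 bands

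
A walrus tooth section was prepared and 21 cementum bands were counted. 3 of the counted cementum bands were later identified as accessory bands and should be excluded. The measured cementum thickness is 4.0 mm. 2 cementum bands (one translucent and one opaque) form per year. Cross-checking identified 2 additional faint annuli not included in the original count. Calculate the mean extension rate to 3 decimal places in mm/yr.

0.400 mm/yr

Adjusted count: 21 − 3 + 2 = 20 cementum bands.
20 cementum bands at 2 per year is 20 / 2 = 10 years.
Mean rate = 4.0 mm / 10 years ≈ 0.400 mm/yr.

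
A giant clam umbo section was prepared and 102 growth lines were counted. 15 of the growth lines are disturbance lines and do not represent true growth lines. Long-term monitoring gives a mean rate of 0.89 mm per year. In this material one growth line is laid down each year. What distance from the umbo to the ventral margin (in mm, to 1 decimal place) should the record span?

True growth line count = 102 − 15 = 87.
Length ≈ 0.89 × 87 = 77.4 mm.

77.4 mm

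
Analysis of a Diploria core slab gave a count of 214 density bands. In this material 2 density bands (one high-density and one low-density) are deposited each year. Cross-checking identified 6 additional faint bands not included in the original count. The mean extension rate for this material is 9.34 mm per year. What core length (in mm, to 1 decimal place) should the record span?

1027.4 mm

Adjusted count: 214 + 6 = 220 density bands.
Dividing by 2 density bands per year: 220 / 2 = 110 years.
Predicted length = 9.34 mm/year × 110 years = 1027.4 mm.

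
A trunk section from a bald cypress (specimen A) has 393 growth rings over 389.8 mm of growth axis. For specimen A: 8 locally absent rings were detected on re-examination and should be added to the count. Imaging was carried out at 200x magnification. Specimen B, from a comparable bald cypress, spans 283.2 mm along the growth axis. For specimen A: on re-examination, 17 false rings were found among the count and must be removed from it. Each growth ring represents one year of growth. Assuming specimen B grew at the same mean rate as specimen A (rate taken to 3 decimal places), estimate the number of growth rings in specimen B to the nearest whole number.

Specimen A: correcting the raw count gives 393 − 17 + 8 = 384 true growth rings.
A: Extension rate ≈ 389.8 / 384 = 1.015 mm/year.
Specimen B: 283.2 mm / 1.015 mm per year = 279.01 years ≈ 279 growth rings.

279 growth rings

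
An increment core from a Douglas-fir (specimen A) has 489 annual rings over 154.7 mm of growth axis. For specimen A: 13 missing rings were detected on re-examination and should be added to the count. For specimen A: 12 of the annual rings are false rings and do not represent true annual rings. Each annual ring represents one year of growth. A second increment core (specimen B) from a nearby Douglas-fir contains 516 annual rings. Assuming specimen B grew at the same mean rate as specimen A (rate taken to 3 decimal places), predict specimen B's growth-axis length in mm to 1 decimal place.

163.1 mm

Specimen A: adjusted count: 489 − 12 + 13 = 490 annual rings.
A: Extension rate ≈ 154.7 / 490 = 0.316 mm/year.
B's length ≈ 0.316 × 516 = 163.1 mm.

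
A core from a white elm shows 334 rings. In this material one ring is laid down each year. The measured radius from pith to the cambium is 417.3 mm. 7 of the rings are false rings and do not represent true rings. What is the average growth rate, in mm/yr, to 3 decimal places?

1.276 mm/yr

Adjusted count: 334 − 7 = 327 rings.
417.3 mm over 327 years gives 417.3 / 327 ≈ 1.276 mm/yr.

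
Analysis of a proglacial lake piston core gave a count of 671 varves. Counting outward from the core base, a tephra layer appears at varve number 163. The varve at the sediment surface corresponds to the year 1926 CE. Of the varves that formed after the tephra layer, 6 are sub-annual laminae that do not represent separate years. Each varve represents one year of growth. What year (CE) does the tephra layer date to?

1424 CE

The tephra layer sits at varve 163 from the core base, so 671 − 163 = 508 varves formed after it.
Excluding 6 false varves: 508 − 6 = 502.
The varve at the sediment surface is 1926 CE, so the tephra layer dates to 1926 − 502 = 1424 CE.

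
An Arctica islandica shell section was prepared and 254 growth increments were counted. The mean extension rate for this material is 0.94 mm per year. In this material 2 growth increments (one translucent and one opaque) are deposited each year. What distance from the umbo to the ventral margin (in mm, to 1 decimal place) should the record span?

119.4 mm

Dividing by 2 growth increments per year: 254 / 2 = 127 years.
Predicted length = 0.94 mm/year × 127 years = 119.4 mm.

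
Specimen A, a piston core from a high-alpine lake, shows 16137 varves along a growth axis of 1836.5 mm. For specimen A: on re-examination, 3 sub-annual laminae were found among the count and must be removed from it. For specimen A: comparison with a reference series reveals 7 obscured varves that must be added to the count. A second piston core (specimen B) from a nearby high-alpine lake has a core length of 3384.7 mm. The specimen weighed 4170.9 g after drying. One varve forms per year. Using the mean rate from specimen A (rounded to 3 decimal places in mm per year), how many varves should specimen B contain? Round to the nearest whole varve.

Specimen A: after corrections the count is 16137 − 3 + 7 = 16141 varves.
A: 1836.5 mm over 16141 years gives 1836.5 / 16141 ≈ 0.114 mm per year.
For B, 3384.7 / 0.114 = 29690.35 years ≈ 29690 varves.

29690 varves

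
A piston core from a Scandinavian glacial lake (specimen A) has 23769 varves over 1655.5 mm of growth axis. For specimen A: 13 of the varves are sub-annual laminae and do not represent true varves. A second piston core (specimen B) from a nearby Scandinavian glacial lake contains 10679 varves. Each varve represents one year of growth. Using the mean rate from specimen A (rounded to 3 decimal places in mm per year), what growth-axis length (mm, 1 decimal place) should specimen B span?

747.5 mm

Specimen A: correcting the raw count gives 23769 − 13 = 23756 true varves.
A: Extension rate ≈ 1655.5 / 23756 = 0.070 mm/year.
B's length ≈ 0.070 × 10679 = 747.5 mm.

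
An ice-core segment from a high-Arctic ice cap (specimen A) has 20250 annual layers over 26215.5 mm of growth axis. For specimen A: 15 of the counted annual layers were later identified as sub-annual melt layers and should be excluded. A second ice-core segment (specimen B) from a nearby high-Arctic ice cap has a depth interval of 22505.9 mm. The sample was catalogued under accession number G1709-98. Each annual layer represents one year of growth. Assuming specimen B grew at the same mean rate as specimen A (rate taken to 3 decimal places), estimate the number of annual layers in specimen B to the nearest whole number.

17366 annual layers

Specimen A: correcting the raw count gives 20250 − 15 = 20235 true annual layers.
A: 26215.5 mm over 20235 years gives 26215.5 / 20235 ≈ 1.296 mm per year.
B spans 22505.9 / 1.296 = 17365.66 years ≈ 17366 annual layers.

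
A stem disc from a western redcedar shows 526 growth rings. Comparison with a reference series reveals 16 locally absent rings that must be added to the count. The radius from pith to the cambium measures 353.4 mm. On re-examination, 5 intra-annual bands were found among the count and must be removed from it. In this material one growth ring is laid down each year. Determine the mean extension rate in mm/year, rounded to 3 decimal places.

0.658 mm/year

Adjusted count: 526 − 5 + 16 = 537 growth rings.
Extension rate ≈ 353.4 / 537 = 0.658 mm/year.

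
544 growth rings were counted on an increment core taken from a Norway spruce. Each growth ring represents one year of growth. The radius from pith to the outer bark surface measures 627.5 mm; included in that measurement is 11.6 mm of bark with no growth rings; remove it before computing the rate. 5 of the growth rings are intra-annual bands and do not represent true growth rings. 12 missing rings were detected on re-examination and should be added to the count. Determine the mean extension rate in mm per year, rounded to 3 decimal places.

1.118 mm per year

After corrections the count is 544 − 5 + 12 = 551 growth rings.
Net length = 627.5 − 11.6 = 615.9 mm.
Mean rate = 615.9 mm / 551 years ≈ 1.118 mm per year.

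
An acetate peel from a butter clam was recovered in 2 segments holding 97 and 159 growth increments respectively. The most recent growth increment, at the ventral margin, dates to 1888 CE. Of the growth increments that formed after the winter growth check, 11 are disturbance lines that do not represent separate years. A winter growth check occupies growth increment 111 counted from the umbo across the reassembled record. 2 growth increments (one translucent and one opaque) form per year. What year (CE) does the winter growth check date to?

1821 CE

Total growth increments = 97 + 159 = 256.
256 − 111 = 145 growth increments lie beyond the winter growth check toward the ventral margin.
Excluding 11 false growth increments: 145 − 11 = 134.
Dividing by 2 growth increments per year: 134 / 2 = 67 years.
The growth increment at the ventral margin is 1888 CE, so the winter growth check dates to 1888 − 67 = 1821 CE.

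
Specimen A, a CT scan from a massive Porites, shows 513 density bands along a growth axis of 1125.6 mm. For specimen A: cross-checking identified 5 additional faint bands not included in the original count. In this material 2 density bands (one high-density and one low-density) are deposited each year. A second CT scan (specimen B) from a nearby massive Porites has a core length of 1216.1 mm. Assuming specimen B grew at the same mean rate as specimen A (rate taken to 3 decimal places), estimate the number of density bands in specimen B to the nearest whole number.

560 density bands

Specimen A: correcting the raw count gives 513 + 5 = 518 true density bands.
Specimen A: with 2 density bands per year, 518 / 2 = 259 years.
A: 1125.6 mm over 259 years gives 1125.6 / 259 ≈ 4.346 mm/year.
Specimen B: 1216.1 mm / 4.346 mm per year = 279.82 years; at 2 density bands per year that is 279.82 × 2 ≈ 560 density bands.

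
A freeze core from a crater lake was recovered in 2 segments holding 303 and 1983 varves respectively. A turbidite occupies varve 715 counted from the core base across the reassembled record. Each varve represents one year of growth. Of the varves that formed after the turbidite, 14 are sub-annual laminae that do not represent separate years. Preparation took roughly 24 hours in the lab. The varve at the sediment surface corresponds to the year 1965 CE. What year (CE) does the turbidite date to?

Total varves = 303 + 1983 = 2286.
The turbidite sits at varve 715 from the core base, so 2286 − 715 = 1571 varves formed after it.
1571 − 14 false = 1557 true varves after the turbidite.
The varve at the sediment surface is 1965 CE, so the turbidite dates to 1965 − 1557 = 408 CE.

408 CE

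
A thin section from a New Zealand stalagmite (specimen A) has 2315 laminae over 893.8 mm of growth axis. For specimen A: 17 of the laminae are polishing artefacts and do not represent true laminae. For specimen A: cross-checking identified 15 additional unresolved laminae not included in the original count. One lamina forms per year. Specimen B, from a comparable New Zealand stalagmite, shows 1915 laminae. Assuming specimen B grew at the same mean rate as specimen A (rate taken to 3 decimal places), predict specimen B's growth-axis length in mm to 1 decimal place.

Specimen A: correcting the raw count gives 2315 − 17 + 15 = 2313 true laminae.
A: Extension rate ≈ 893.8 / 2313 = 0.386 mm/year.
For B, 0.386 mm/year × 1915 years = 739.2 mm.

739.2 mm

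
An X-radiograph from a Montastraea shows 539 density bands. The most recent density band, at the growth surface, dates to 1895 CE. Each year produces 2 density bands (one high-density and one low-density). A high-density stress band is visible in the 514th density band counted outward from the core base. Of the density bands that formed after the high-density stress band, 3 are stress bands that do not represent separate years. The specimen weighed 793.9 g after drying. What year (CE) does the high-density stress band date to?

539 − 514 = 25 density bands lie beyond the high-density stress band toward the growth surface.
Removing the 3 false density bands leaves 25 − 3 = 22 true density bands beyond the high-density stress band.
Dividing by 2 density bands per year: 22 / 2 = 11 years.
Counting back 11 years from 1895 CE places the high-density stress band in 1895 − 11 = 1884 CE.

1884 CE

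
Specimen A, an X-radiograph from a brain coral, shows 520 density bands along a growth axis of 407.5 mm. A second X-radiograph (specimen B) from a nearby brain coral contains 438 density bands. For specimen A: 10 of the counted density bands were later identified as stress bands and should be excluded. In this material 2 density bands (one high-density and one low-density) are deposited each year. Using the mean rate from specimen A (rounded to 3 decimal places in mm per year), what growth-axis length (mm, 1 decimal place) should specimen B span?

Specimen A: true density band count = 520 − 10 = 510.
Specimen A: dividing by 2 density bands per year: 510 / 2 = 255 years.
A: 407.5 mm over 255 years gives 407.5 / 255 ≈ 1.598 mm/yr.
Specimen B: 438 density bands at 2 per year is 438 / 2 = 219 years. For B, 1.598 mm/year × 219 years = 350.0 mm.

350.0 mm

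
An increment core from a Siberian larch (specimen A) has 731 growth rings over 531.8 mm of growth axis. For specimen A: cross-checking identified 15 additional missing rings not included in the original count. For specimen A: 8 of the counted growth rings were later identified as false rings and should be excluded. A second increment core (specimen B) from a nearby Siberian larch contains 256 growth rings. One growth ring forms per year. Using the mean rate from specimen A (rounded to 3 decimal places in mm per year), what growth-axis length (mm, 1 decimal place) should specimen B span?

Specimen A: correcting the raw count gives 731 − 8 + 15 = 738 true growth rings.
A: 531.8 mm over 738 years gives 531.8 / 738 ≈ 0.721 mm per year.
B's length ≈ 0.721 × 256 = 184.6 mm.

184.6 mm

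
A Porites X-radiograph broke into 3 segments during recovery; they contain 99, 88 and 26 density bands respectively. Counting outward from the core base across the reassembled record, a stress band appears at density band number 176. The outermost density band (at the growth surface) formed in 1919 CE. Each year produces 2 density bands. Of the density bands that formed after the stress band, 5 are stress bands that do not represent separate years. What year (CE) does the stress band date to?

Total density bands = 99 + 88 + 26 = 213.
The stress band sits at density band 176 from the core base, so 213 − 176 = 37 density bands formed after it.
Removing the 5 false density bands leaves 37 − 5 = 32 true density bands beyond the stress band.
32 density bands at 2 per year is 32 / 2 = 16 years.
The density band at the growth surface is 1919 CE, so the stress band dates to 1919 − 16 = 1903 CE.

1903 CE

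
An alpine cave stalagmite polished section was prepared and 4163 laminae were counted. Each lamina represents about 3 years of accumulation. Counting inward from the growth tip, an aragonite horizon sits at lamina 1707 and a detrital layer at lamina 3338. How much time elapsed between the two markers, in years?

4893 years

The two markers are separated by 3338 − 1707 = 1631 laminae.
Multiplying by 3 years per lamina: 1631 × 3 = 4893 years.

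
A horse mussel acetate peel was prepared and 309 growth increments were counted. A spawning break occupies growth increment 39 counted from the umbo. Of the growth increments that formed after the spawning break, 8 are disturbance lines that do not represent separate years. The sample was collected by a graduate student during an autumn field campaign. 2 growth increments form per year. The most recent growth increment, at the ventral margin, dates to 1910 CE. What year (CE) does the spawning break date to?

1779 CE

309 − 39 = 270 growth increments lie beyond the spawning break toward the ventral margin.
Excluding 8 false growth increments: 270 − 8 = 262.
262 growth increments at 2 per year is 262 / 2 = 131 years.
Counting back 131 years from 1910 CE places the spawning break in 1910 − 131 = 1779 CE.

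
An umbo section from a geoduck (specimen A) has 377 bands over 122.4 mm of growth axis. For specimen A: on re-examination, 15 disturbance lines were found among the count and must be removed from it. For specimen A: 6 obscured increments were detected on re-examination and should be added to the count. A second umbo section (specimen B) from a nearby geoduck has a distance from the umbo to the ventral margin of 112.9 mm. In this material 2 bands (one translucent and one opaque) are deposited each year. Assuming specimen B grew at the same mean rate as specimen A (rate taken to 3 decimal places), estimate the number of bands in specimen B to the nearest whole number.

Specimen A: correcting the raw count gives 377 − 15 + 6 = 368 true bands.
Specimen A: with 2 bands per year, 368 / 2 = 184 years.
A: Mean rate = 122.4 mm / 184 years ≈ 0.665 mm/year.
For B, 112.9 / 0.665 = 169.77 years; at 2 bands per year that is 169.77 × 2 ≈ 340 bands.

340 bands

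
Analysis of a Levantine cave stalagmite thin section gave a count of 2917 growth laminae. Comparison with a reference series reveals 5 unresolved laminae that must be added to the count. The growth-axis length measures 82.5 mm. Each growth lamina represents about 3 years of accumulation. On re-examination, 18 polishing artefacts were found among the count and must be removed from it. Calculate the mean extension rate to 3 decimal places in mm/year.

After corrections the count is 2917 − 18 + 5 = 2904 growth laminae.
2904 growth laminae at 3 years each span 2904 × 3 = 8712 years.
82.5 mm over 8712 years gives 82.5 / 8712 ≈ 0.009 mm/year.

0.009 mm/year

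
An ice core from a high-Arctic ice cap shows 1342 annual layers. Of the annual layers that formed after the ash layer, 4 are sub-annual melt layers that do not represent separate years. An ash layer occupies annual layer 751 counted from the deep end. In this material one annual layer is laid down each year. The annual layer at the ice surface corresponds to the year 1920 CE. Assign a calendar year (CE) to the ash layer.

1333 CE

1342 − 751 = 591 annual layers lie beyond the ash layer toward the ice surface.
Excluding 4 false annual layers: 591 − 4 = 587.
1920 − 587 = 1333 CE.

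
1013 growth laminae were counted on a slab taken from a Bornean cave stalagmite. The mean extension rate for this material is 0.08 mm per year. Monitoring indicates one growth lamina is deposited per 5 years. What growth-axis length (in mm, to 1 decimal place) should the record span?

At 5 years per growth lamina, 1013 × 5 = 5065 years.
Predicted length = 0.08 mm/year × 5065 years = 405.2 mm.

405.2 mm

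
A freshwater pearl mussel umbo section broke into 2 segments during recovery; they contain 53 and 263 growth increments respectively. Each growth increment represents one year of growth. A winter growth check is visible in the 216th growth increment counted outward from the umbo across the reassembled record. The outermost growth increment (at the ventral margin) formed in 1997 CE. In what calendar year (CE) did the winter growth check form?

1897 CE

Total growth increments = 53 + 263 = 316.
316 − 216 = 100 growth increments lie beyond the winter growth check toward the ventral margin.
The growth increment at the ventral margin is 1997 CE, so the winter growth check dates to 1997 − 100 = 1897 CE.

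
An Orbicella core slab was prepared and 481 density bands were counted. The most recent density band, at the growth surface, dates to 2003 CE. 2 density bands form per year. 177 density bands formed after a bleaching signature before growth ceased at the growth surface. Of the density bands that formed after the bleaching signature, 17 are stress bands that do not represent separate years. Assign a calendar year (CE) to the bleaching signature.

177 density bands formed after the bleaching signature.
177 − 17 false = 160 true density bands after the bleaching signature.
Dividing by 2 density bands per year: 160 / 2 = 80 years.
The density band at the growth surface is 2003 CE, so the bleaching signature dates to 2003 − 80 = 1923 CE.

1923 CE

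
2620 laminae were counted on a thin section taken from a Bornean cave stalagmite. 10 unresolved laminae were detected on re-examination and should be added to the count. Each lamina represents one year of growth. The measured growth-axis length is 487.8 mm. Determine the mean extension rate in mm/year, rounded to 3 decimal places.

Adjusted count: 2620 + 10 = 2630 laminae.
Mean rate = 487.8 mm / 2630 years ≈ 0.185 mm/year.

0.185 mm/year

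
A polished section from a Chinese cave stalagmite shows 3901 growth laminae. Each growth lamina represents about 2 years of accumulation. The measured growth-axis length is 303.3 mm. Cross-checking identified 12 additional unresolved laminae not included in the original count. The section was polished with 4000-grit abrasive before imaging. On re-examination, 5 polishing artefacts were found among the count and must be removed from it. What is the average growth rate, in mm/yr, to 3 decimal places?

Correcting the raw count gives 3901 − 5 + 12 = 3908 true growth laminae.
3908 growth laminae at 2 years each span 3908 × 2 = 7816 years.
303.3 mm over 7816 years gives 303.3 / 7816 ≈ 0.039 mm/yr.

0.039 mm/yr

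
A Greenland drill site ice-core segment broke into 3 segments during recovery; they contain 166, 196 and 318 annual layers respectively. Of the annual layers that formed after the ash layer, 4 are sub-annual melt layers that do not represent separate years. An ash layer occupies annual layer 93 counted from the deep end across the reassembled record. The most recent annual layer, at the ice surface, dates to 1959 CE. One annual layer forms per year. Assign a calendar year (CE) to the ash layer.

Total annual layers = 166 + 196 + 318 = 680.
680 − 93 = 587 annual layers lie beyond the ash layer toward the ice surface.
Removing the 4 false annual layers leaves 587 − 4 = 583 true annual layers beyond the ash layer.
Counting back 583 years from 1959 CE places the ash layer in 1959 − 583 = 1376 CE.

1376 CE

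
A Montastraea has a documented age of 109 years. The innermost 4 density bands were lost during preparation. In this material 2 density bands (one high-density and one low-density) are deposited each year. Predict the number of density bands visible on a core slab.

109 years at 2 density bands per year gives 109 × 2 = 218 density bands.
Subtracting the 4 density bands not captured gives 218 − 4 = 214 density bands in the record.

214 density bands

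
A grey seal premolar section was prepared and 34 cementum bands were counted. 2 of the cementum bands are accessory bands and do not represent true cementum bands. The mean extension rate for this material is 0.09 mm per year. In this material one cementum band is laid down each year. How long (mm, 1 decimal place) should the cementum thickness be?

2.9 mm

Correcting the raw count gives 34 − 2 = 32 true cementum bands.
Length ≈ 0.09 × 32 = 2.9 mm.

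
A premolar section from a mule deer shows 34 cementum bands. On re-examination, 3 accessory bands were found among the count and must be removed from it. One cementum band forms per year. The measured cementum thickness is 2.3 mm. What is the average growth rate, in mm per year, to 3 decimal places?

Correcting the raw count gives 34 − 3 = 31 true cementum bands.
Mean rate = 2.3 mm / 31 years ≈ 0.074 mm per year.

0.074 mm per year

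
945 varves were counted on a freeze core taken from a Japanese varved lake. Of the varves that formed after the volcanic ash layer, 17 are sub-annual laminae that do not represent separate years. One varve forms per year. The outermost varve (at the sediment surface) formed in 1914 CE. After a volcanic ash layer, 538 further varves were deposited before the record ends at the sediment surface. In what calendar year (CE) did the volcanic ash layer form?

538 varves post-date the volcanic ash layer.
538 − 17 false = 521 true varves after the volcanic ash layer.
1914 − 521 = 1393 CE.

1393 CE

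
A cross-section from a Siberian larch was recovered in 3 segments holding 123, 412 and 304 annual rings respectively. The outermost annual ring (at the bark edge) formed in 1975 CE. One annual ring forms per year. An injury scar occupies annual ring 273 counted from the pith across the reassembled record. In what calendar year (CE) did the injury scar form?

Total annual rings = 123 + 412 + 304 = 839.
839 − 273 = 566 annual rings lie beyond the injury scar toward the bark edge.
1975 − 566 = 1409 CE.

1409 CE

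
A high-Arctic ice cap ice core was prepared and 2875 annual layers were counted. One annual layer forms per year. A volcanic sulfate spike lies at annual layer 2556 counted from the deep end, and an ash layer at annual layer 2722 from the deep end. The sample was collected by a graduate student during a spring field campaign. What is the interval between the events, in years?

Separation: 2722 − 2556 = 166 annual layers.
At one annual layer per year, 166 years elapsed between them.

166 yr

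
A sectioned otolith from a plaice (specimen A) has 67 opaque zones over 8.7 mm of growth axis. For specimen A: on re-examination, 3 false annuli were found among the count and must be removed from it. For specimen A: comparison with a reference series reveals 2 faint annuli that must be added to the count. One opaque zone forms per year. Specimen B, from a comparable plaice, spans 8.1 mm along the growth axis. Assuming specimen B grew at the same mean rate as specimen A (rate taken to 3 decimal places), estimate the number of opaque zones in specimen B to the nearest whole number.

Specimen A: adjusted count: 67 − 3 + 2 = 66 opaque zones.
A: Mean rate = 8.7 mm / 66 years ≈ 0.132 mm/year.
Specimen B: 8.1 mm / 0.132 mm per year = 61.36 years ≈ 61 opaque zones.

61 opaque zones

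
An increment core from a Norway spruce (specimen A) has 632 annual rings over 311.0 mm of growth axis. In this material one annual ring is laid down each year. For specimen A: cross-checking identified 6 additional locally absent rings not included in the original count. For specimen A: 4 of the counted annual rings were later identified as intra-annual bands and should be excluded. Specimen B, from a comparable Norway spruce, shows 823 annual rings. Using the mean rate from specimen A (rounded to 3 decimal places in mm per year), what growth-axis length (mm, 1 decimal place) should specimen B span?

Specimen A: true annual ring count = 632 − 4 + 6 = 634.
A: 311.0 mm over 634 years gives 311.0 / 634 ≈ 0.491 mm per year.
B's length ≈ 0.491 × 823 = 404.1 mm.

404.1 mm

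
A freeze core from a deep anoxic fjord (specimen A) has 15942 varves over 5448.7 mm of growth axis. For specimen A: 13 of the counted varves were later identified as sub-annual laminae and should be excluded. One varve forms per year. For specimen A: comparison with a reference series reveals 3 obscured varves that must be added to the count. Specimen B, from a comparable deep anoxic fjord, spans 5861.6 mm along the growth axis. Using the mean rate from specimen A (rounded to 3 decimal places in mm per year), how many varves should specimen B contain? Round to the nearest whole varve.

Specimen A: true varve count = 15942 − 13 + 3 = 15932.
A: Extension rate ≈ 5448.7 / 15932 = 0.342 mm/year.
Specimen B: 5861.6 mm / 0.342 mm per year = 17139.18 years ≈ 17139 varves.

17139 varves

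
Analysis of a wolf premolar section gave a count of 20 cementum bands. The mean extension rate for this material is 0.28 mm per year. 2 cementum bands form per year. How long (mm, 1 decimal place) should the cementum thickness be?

20 cementum bands at 2 per year is 20 / 2 = 10 years.
10 years at 0.28 mm/year gives 0.28 × 10 = 2.8 mm.

2.8 mm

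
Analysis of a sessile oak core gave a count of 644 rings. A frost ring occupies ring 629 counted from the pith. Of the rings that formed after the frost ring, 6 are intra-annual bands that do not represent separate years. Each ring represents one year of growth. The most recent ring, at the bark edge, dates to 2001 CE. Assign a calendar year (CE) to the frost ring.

1992 CE

The frost ring sits at ring 629 from the pith, so 644 − 629 = 15 rings formed after it.
Excluding 6 false rings: 15 − 6 = 9.
2001 − 9 = 1992 CE.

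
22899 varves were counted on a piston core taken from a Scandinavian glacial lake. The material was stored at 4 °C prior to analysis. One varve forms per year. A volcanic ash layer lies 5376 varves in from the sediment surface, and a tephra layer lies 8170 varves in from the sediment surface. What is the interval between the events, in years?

2794 years

Separation: 8170 − 5376 = 2794 varves.
At one varve per year, 2794 years elapsed between them.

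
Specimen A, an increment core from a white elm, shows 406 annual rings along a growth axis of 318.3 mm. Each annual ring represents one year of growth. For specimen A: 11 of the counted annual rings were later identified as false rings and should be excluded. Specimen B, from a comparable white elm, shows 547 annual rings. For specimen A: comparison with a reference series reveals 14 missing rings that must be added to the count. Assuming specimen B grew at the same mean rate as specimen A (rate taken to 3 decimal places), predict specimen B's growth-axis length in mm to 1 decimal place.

425.6 mm

Specimen A: adjusted count: 406 − 11 + 14 = 409 annual rings.
A: Extension rate ≈ 318.3 / 409 = 0.778 mm per year.
Length of B = 0.778 × 547 = 425.6 mm.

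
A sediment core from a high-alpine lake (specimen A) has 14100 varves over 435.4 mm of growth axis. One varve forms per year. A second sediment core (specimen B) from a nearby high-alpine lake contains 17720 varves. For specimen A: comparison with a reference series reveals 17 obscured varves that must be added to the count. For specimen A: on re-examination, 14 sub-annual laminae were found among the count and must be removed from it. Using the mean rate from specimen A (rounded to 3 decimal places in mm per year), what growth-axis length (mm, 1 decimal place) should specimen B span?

549.3 mm

Specimen A: after corrections the count is 14100 − 14 + 17 = 14103 varves.
A: Mean rate = 435.4 mm / 14103 years ≈ 0.031 mm/yr.
For B, 0.031 mm/year × 17720 years = 549.3 mm.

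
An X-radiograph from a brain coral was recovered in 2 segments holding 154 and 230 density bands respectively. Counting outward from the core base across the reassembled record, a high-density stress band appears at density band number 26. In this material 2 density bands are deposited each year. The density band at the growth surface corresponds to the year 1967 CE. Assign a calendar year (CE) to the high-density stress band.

Total density bands = 154 + 230 = 384.
The high-density stress band sits at density band 26 from the core base, so 384 − 26 = 358 density bands formed after it.
Dividing by 2 density bands per year: 358 / 2 = 179 years.
The density band at the growth surface is 1967 CE, so the high-density stress band dates to 1967 − 179 = 1788 CE.

1788 CE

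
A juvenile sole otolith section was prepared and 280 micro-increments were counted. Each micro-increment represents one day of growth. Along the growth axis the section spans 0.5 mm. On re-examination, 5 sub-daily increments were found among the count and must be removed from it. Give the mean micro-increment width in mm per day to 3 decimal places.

0.002 mm per day

Adjusted count: 280 − 5 = 275 micro-increments.
Mean rate = 0.5 mm / 275 days ≈ 0.002 mm per day.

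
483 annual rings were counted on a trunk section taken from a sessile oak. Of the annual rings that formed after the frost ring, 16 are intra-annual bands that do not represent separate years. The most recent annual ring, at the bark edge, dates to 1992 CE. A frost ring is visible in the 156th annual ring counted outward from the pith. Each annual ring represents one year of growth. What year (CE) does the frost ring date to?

1681 CE

483 − 156 = 327 annual rings lie beyond the frost ring toward the bark edge.
327 − 16 false = 311 true annual rings after the frost ring.
Counting back 311 years from 1992 CE places the frost ring in 1992 − 311 = 1681 CE.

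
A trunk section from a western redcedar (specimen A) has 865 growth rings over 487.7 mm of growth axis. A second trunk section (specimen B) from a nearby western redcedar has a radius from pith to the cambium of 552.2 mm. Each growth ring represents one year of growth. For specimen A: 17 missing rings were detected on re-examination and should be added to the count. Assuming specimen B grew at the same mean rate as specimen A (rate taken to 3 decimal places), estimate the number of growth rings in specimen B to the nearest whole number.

999 growth rings

Specimen A: true growth ring count = 865 + 17 = 882.
A: Mean rate = 487.7 mm / 882 years ≈ 0.553 mm per year.
B spans 552.2 / 0.553 = 998.55 years ≈ 999 growth rings.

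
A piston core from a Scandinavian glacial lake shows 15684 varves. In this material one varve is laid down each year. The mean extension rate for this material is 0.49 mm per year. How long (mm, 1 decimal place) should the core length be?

15684 years of growth are recorded.
Length ≈ 0.49 × 15684 = 7685.2 mm.

7685.2 mm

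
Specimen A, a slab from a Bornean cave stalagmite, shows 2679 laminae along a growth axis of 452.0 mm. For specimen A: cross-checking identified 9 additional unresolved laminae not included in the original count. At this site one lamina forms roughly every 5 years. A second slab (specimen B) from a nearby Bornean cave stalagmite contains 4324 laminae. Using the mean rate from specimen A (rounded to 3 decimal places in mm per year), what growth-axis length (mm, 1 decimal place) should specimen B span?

735.1 mm

Specimen A: correcting the raw count gives 2679 + 9 = 2688 true laminae.
Specimen A: at 5 years per lamina, 2688 × 5 = 13440 years.
A: 452.0 mm over 13440 years gives 452.0 / 13440 ≈ 0.034 mm/year.
Specimen B: at 5 years per lamina, 4324 × 5 = 21620 years. B's length ≈ 0.034 × 21620 = 735.1 mm.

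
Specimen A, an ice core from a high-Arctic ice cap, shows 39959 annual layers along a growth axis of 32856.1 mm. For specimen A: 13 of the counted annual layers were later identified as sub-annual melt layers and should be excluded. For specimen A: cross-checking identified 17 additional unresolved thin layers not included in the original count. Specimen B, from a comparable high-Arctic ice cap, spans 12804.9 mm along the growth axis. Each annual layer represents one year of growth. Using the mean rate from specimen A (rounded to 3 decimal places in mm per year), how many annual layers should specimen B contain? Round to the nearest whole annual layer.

Specimen A: correcting the raw count gives 39959 − 13 + 17 = 39963 true annual layers.
A: 32856.1 mm over 39963 years gives 32856.1 / 39963 ≈ 0.822 mm per year.
Specimen B: 12804.9 mm / 0.822 mm per year = 15577.74 years ≈ 15578 annual layers.

15578 annual layers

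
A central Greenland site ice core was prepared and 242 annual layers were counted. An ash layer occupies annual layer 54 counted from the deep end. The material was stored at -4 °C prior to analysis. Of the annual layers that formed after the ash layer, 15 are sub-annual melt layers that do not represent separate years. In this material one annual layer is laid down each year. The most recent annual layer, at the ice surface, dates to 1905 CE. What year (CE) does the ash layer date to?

The ash layer sits at annual layer 54 from the deep end, so 242 − 54 = 188 annual layers formed after it.
Removing the 15 false annual layers leaves 188 − 15 = 173 true annual layers beyond the ash layer.
Counting back 173 years from 1905 CE places the ash layer in 1905 − 173 = 1732 CE.

1732 CE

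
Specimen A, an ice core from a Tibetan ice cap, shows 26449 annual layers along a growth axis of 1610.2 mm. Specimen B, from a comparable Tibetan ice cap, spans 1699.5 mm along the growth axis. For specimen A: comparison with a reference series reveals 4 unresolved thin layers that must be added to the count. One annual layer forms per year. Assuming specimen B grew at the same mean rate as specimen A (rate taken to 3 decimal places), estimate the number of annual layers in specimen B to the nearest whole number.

Specimen A: true annual layer count = 26449 + 4 = 26453.
A: Mean rate = 1610.2 mm / 26453 years ≈ 0.061 mm/year.
B spans 1699.5 / 0.061 = 27860.66 years ≈ 27861 annual layers.

27861 annual layers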